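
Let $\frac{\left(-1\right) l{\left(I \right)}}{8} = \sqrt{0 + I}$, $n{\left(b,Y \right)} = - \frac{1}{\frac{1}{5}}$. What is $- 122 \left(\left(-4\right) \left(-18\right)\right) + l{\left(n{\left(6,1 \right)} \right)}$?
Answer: $-8784 - 8 i \sqrt{5} \approx -8784.0 - 17.889 i$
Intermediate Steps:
$n{\left(b,Y \right)} = -5$ ($n{\left(b,Y \right)} = - \frac{1}{\frac{1}{5}} = \left(-1\right) 5 = -5$)
$l{\left(I \right)} = - 8 \sqrt{I}$ ($l{\left(I \right)} = - 8 \sqrt{0 + I} = - 8 \sqrt{I}$)
$- 122 \left(\left(-4\right) \left(-18\right)\right) + l{\left(n{\left(6,1 \right)} \right)} = - 122 \left(\left(-4\right) \left(-18\right)\right) - 8 \sqrt{-5} = \left(-122\right) 72 - 8 i \sqrt{5} = -8784 - 8 i \sqrt{5}$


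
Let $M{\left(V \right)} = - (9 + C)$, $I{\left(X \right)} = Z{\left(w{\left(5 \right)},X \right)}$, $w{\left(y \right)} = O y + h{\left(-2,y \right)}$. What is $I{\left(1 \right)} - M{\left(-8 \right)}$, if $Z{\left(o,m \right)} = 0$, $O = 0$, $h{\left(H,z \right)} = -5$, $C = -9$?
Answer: $0$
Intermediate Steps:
$w{\left(y \right)} = -5$ ($w{\left(y \right)} = 0 y - 5 = 0 - 5 = -5$)
$I{\left(X \right)} = 0$
$M{\left(V \right)} = 0$ ($M{\left(V \right)} = - (9 - 9) = \left(-1\right) 0 = 0$)
$I{\left(1 \right)} - M{\left(-8 \right)} = 0 - 0 = 0 + 0 = 0$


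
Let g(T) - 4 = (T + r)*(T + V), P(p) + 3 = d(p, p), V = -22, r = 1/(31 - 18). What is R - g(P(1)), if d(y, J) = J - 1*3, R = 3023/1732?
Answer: -3043661/22516 ≈ -135.18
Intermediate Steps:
r = 1/13 ≈ 0.076923
R = 3023/1732 (R = 3023*(1/1732) = 3023/1732 ≈ 1.7454)
d(y, J) = -3 + J (d(y, J) = J - 3 = -3 + J)
P(p) = -6 + p (P(p) = -3 + (-3 + p) = -6 + p)
g(T) = 4 + (-22 + T)*(1/13 + T) (g(T) = 4 + (T + 1/13)*(T - 22) = 4 + (1/13 + T)*(-22 + T) = 4 + (-22 + T)*(1/13 + T))
R - g(P(1)) = 3023/1732 - (30/13 + (-6 + 1)**2 - 285*(-6 + 1)/13) = 3023/1732 - (30/13 + (-5)**2 - 285/13*(-5)) = 3023/1732 - (30/13 + 25 + 1425/13) = 3023/1732 - 1*1780/13 = 3023/1732 - 1780/13 = -3043661/22516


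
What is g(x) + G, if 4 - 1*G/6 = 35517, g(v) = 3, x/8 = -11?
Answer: -213075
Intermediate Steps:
x = -88 (x = 8*(-11) = -88)
G = -213078 (G = 24 - 6*35517 = 24 - 213102 = -213078)
g(x) + G = 3 - 213078 = -213075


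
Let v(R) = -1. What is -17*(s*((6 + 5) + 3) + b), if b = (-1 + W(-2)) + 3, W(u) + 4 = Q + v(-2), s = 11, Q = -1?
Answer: -2550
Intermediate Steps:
W(u) = -6 (W(u) = -4 + (-1 - 1) = -4 - 2 = -6)
b = -4 (b = (-1 - 6) + 3 = -7 + 3 = -4)
-17*(s*((6 + 5) + 3) + b) = -17*(11*((6 + 5) + 3) - 4) = -17*(11*(11 + 3) - 4) = -17*(11*14 - 4) = -17*(154 - 4) = -17*150 = -2550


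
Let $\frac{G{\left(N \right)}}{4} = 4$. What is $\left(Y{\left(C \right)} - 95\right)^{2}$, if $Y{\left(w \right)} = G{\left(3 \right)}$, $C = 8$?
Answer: $6241$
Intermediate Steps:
$G{\left(N \right)} = 16$ ($G{\left(N \right)} = 4 \cdot 4 = 16$)
$Y{\left(w \right)} = 16$
$\left(Y{\left(C \right)} - 95\right)^{2} = \left(16 - 95\right)^{2} = \left(-79\right)^{2} = 6241$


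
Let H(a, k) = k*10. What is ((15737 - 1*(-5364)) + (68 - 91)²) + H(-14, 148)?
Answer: 23110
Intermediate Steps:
H(a, k) = 10*k
((15737 - 1*(-5364)) + (68 - 91)²) + H(-14, 148) = ((15737 - 1*(-5364)) + (68 - 91)²) + 10*148 = ((15737 + 5364) + (-23)²) + 1480 = (21101 + 529) + 1480 = 21630 + 1480 = 23110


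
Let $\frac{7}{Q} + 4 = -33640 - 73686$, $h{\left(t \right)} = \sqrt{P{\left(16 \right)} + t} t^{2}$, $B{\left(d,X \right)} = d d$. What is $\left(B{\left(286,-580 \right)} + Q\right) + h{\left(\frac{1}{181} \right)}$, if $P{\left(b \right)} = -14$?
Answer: $\frac{8779164673}{107330} + \frac{i \sqrt{458473}}{5929741} \approx 81796.0 + 0.00011419 i$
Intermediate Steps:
$B{\left(d,X \right)} = d^{2}$
$h{\left(t \right)} = t^{2} \sqrt{-14 + t}$ ($h{\left(t \right)} = \sqrt{-14 + t} t^{2} = t^{2} \sqrt{-14 + t}$)
$Q = - \frac{7}{107330}$ ($Q = \frac{7}{-4 - 107326} = \frac{7}{-107330} = 7 \left(- \frac{1}{107330}\right) = - \frac{7}{107330} \approx -6.5219 \cdot 10^{-5}$)
$\left(B{\left(286,-580 \right)} + Q\right) + h{\left(\frac{1}{181} \right)} = \left(286^{2} - \frac{7}{107330}\right) + \left(\frac{1}{181}\right)^{2} \sqrt{-14 + \frac{1}{181}} = \left(81796 - \frac{7}{107330}\right) + \frac{\sqrt{-14 + \frac{1}{181}}}{32761} = \frac{8779164673}{107330} + \frac{\sqrt{- \frac{2533}{181}}}{32761} = \frac{8779164673}{107330} + \frac{\frac{1}{181} i \sqrt{458473}}{32761} = \frac{8779164673}{107330} + \frac{i \sqrt{458473}}{5929741}$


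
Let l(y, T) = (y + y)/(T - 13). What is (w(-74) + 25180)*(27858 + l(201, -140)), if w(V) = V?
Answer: 35666186144/51 ≈ 6.9934e+8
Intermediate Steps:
l(y, T) = 2*y/(-13 + T) (l(y, T) = (2*y)/(-13 + T) = 2*y/(-13 + T))
(w(-74) + 25180)*(27858 + l(201, -140)) = (-74 + 25180)*(27858 + 2*201/(-13 - 140)) = 25106*(27858 + 2*201/(-153)) = 25106*(27858 + 2*201*(-1/153)) = 25106*(27858 - 134/51) = 25106*(1420624/51) = 35666186144/51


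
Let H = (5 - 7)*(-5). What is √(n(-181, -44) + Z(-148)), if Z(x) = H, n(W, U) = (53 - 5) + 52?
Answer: √110 ≈ 10.488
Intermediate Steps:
H = 10 (H = -2*(-5) = 10)
n(W, U) = 100 (n(W, U) = 48 + 52 = 100)
Z(x) = 10
√(n(-181, -44) + Z(-148)) = √(100 + 10) = √110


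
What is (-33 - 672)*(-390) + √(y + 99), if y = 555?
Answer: 274950 + √654 ≈ 2.7498e+5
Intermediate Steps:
(-33 - 672)*(-390) + √(y + 99) = (-33 - 672)*(-390) + √(555 + 99) = -705*(-390) + √654 = 274950 + √654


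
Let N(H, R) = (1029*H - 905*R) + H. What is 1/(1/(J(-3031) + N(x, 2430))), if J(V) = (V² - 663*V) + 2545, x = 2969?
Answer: 12057979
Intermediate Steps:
N(H, R) = -905*R + 1030*H (N(H, R) = (-905*R + 1029*H) + H = -905*R + 1030*H)
J(V) = 2545 + V² - 663*V
1/(1/(J(-3031) + N(x, 2430))) = 1/(1/((2545 + (-3031)² - 663*(-3031)) + (-905*2430 + 1030*2969))) = 1/(1/((2545 + 9186961 + 2009553) + (-2199150 + 3058070))) = 1/(1/(11199059 + 858920)) = 1/(1/12057979) = 12057979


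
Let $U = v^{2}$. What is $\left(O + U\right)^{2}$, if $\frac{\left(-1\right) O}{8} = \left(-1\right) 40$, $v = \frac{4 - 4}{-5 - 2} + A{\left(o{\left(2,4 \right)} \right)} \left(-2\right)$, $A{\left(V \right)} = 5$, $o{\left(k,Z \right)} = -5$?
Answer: $176400$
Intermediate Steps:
$v = -10$ ($v = \frac{4 - 4}{-5 - 2} + 5 \left(-2\right) = \frac{0}{-7} - 10 = 0 \left(- \frac{1}{7}\right) - 10 = 0 - 10 = -10$)
$O = 320$ ($O = - 8 \left(\left(-1\right) 40\right) = \left(-8\right) \left(-40\right) = 320$)
$U = 100$ ($U = \left(-10\right)^{2} = 100$)
$\left(O + U\right)^{2} = \left(320 + 100\right)^{2} = 420^{2} = 176400$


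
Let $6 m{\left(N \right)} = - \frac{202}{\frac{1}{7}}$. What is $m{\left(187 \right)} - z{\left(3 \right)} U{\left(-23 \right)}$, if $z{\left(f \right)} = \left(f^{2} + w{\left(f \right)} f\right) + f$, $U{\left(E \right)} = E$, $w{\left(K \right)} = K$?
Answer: $\frac{742}{3} \approx 247.33$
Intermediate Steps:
$m{\left(N \right)} = - \frac{707}{3}$ ($m{\left(N \right)} = \frac{\left(-202\right) \frac{1}{\frac{1}{7}}}{6} = \frac{\left(-202\right) 7}{6} = \frac{1}{6} \left(-1414\right) = - \frac{707}{3}$)
$z{\left(f \right)} = f + 2 f^{2}$ ($z{\left(f \right)} = \left(f^{2} + f f\right) + f = \left(f^{2} + f^{2}\right) + f = 2 f^{2} + f = f + 2 f^{2}$)
$m{\left(187 \right)} - z{\left(3 \right)} U{\left(-23 \right)} = - \frac{707}{3} - 3 \left(1 + 2 \cdot 3\right) \left(-23\right) = - \frac{707}{3} - 3 \left(1 + 6\right) \left(-23\right) = - \frac{707}{3} - 3 \cdot 7 \left(-23\right) = - \frac{707}{3} - 21 \left(-23\right) = - \frac{707}{3} - -483 = - \frac{707}{3} + 483 = \frac{742}{3}$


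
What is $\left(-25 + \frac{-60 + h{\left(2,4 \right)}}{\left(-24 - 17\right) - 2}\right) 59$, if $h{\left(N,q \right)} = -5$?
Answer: $- \frac{59590}{43} \approx -1385.8$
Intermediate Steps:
$\left(-25 + \frac{-60 + h{\left(2,4 \right)}}{\left(-24 - 17\right) - 2}\right) 59 = \left(-25 + \frac{-60 - 5}{\left(-24 - 17\right) - 2}\right) 59 = \left(-25 - \frac{65}{-41 - 2}\right) 59 = \left(-25 - \frac{65}{-43}\right) 59 = \left(-25 - - \frac{65}{43}\right) 59 = \left(-25 + \frac{65}{43}\right) 59 = \left(- \frac{1010}{43}\right) 59 = - \frac{59590}{43}$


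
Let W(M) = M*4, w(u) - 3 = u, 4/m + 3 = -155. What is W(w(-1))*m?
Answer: -16/79 ≈ -0.20253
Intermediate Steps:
m = -2/79 (m = 4/(-3 - 155) = 4/(-158) = 4*(-1/158) = -2/79 ≈ -0.025316)
w(u) = 3 + u
W(M) = 4*M
W(w(-1))*m = (4*(3 - 1))*(-2/79) = (4*2)*(-2/79) = 8*(-2/79) = -16/79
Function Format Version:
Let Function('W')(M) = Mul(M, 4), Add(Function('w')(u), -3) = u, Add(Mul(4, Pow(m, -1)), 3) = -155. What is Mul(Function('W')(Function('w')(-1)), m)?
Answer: Rational(-16, 79) ≈ -0.20253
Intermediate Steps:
m = Rational(-2, 79) (m = Mul(4, Pow(Add(-3, -155), -1)) = Mul(4, Pow(-158, -1)) = Mul(4, Rational(-1, 158)) = Rational(-2, 79) ≈ -0.025316)
Function('w')(u) = Add(3, u)
Function('W')(M) = Mul(4, M)
Mul(Function('W')(Function('w')(-1)), m) = Mul(Mul(4, Add(3, -1)), Rational(-2, 79)) = Mul(Mul(4, 2), Rational(-2, 79)) = Mul(8, Rational(-2, 79)) = Rational(-16, 79)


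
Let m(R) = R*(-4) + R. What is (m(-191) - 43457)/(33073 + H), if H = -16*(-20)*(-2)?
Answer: -42884/32433 ≈ -1.3222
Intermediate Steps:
H = -640 (H = 320*(-2) = -640)
m(R) = -3*R (m(R) = -4*R + R = -3*R)
(m(-191) - 43457)/(33073 + H) = (-3*(-191) - 43457)/(33073 - 640) = (573 - 43457)/32433 = -42884*1/32433 = -42884/32433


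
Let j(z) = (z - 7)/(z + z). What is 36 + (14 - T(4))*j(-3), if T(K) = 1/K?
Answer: 707/12 ≈ 58.917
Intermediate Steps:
j(z) = (-7 + z)/(2*z) (j(z) = (-7 + z)/((2*z)) = (-7 + z)*(1/(2*z)) = (-7 + z)/(2*z))
36 + (14 - T(4))*j(-3) = 36 + (14 - 1/4)*((1/2)*(-7 - 3)/(-3)) = 36 + (14 - 1*1/4)*((1/2)*(-1/3)*(-10)) = 36 + (14 - 1/4)*(5/3) = 36 + (55/4)*(5/3) = 36 + 275/12 = 707/12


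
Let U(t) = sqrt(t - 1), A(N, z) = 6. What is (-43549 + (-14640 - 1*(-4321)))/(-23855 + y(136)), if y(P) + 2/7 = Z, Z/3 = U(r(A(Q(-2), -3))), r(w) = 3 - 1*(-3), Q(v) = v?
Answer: 15741697503/6971163991 + 1979649*sqrt(5)/6971163991 ≈ 2.2588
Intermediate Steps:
r(w) = 6 (r(w) = 3 + 3 = 6)
U(t) = sqrt(-1 + t)
Z = 3*sqrt(5) (Z = 3*sqrt(-1 + 6) = 3*sqrt(5) ≈ 6.7082)
y(P) = -2/7 + 3*sqrt(5)
(-43549 + (-14640 - 1*(-4321)))/(-23855 + y(136)) = (-43549 + (-14640 - 1*(-4321)))/(-23855 + (-2/7 + 3*sqrt(5))) = (-43549 + (-14640 + 4321))/(-166987/7 + 3*sqrt(5)) = (-43549 - 10319)/(-166987/7 + 3*sqrt(5)) = -53868/(-166987/7 + 3*sqrt(5))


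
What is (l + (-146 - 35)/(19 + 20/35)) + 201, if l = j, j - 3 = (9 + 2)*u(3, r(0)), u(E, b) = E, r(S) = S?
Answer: 31202/137 ≈ 227.75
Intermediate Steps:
j = 36 (j = 3 + (9 + 2)*3 = 3 + 11*3 = 3 + 33 = 36)
l = 36
(l + (-146 - 35)/(19 + 20/35)) + 201 = (36 + (-146 - 35)/(19 + 20/35)) + 201 = (36 - 181/(19 + 20*(1/35))) + 201 = (36 - 181/(19 + 4/7)) + 201 = (36 - 181/137/7) + 201 = (36 - 181*7/137) + 201 = (36 - 1267/137) + 201 = 3665/137 + 201 = 31202/137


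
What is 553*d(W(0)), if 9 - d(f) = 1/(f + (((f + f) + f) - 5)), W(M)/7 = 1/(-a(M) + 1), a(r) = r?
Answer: 113918/23 ≈ 4953.0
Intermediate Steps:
W(M) = 7/(1 - M) (W(M) = 7/(-M + 1) = 7/(1 - M))
d(f) = 9 - 1/(-5 + 4*f) (d(f) = 9 - 1/(f + (((f + f) + f) - 5)) = 9 - 1/(f + ((2*f + f) - 5)) = 9 - 1/(f + (3*f - 5)) = 9 - 1/(f + (-5 + 3*f)) = 9 - 1/(-5 + 4*f))
553*d(W(0)) = 553*(2*(-23 + 18*(-7/(-1 + 0)))/(-5 + 4*(-7/(-1 + 0)))) = 553*(2*(-23 + 18*(-7/(-1)))/(-5 + 4*(-7/(-1)))) = 553*(2*(-23 + 18*(-7*(-1)))/(-5 + 4*(-7*(-1)))) = 553*(2*(-23 + 18*7)/(-5 + 4*7)) = 553*(2*(-23 + 126)/(-5 + 28)) = 553*(2*103/23) = 553*(2*(1/23)*103) = 553*(206/23) = 113918/23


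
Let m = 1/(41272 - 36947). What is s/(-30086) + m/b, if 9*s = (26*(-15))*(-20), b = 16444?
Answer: -92456344871/3209588018700 ≈ -0.028806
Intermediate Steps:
s = 2600/3 (s = ((26*(-15))*(-20))/9 = (-390*(-20))/9 = (⅑)*7800 = 2600/3 ≈ 866.67)
m = 1/4325 ≈ 0.00023121
s/(-30086) + m/b = (2600/3)/(-30086) + (1/4325)/16444 = (2600/3)*(-1/30086) + (1/4325)*(1/16444) = -1300/45129 + 1/71120300 = -92456344871/3209588018700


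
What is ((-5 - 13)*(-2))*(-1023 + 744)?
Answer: -10044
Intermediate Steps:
((-5 - 13)*(-2))*(-1023 + 744) = -18*(-2)*(-279) = 36*(-279) = -10044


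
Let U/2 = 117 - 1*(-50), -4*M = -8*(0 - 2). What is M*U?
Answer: -1336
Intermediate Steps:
M = -4 (M = -(-2)*(0 - 2) = -(-2)*(-2) = -1/4*16 = -4)
U = 334 (U = 2*(117 - 1*(-50)) = 2*(117 + 50) = 2*167 = 334)
M*U = -4*334 = -1336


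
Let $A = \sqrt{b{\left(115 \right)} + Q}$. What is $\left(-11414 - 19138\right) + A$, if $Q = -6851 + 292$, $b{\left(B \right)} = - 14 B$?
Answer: $-30552 + i \sqrt{8169} \approx -30552.0 + 90.383 i$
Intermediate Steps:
$Q = -6559$
$A = i \sqrt{8169}$ ($A = \sqrt{\left(-14\right) 115 - 6559} = \sqrt{-1610 - 6559} = \sqrt{-8169} = i \sqrt{8169} \approx 90.383 i$)
$\left(-11414 - 19138\right) + A = \left(-11414 - 19138\right) + i \sqrt{8169} = -30552 + i \sqrt{8169}$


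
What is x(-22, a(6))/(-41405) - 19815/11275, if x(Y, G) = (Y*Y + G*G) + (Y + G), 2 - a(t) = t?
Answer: -33031377/18673655 ≈ -1.7689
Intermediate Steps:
a(t) = 2 - t
x(Y, G) = G + Y + G² + Y² (x(Y, G) = (Y² + G²) + (G + Y) = (G² + Y²) + (G + Y) = G + Y + G² + Y²)
x(-22, a(6))/(-41405) - 19815/11275 = ((2 - 1*6) - 22 + (2 - 1*6)² + (-22)²)/(-41405) - 19815/11275 = ((2 - 6) - 22 + (2 - 6)² + 484)*(-1/41405) - 19815*1/11275 = (-4 - 22 + (-4)² + 484)*(-1/41405) - 3963/2255 = (-4 - 22 + 16 + 484)*(-1/41405) - 3963/2255 = 474*(-1/41405) - 3963/2255 = -474/41405 - 3963/2255 = -33031377/18673655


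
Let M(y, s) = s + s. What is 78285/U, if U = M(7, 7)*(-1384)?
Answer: -78285/19376 ≈ -4.0403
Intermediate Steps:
M(y, s) = 2*s
U = -19376 (U = (2*7)*(-1384) = 14*(-1384) = -19376)
78285/U = 78285/(-19376) = 78285*(-1/19376) = -78285/19376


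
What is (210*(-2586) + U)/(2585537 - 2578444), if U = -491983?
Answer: -1035043/7093 ≈ -145.92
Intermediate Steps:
(210*(-2586) + U)/(2585537 - 2578444) = (210*(-2586) - 491983)/(2585537 - 2578444) = (-543060 - 491983)/7093 = -1035043*1/7093 = -1035043/7093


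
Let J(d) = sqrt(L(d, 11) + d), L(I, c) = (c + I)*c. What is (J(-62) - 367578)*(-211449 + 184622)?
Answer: 9861015006 - 26827*I*sqrt(623) ≈ 9.861e+9 - 6.696e+5*I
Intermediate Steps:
L(I, c) = c*(I + c) (L(I, c) = (I + c)*c = c*(I + c))
J(d) = sqrt(121 + 12*d) (J(d) = sqrt(11*(d + 11) + d) = sqrt(11*(11 + d) + d) = sqrt((121 + 11*d) + d) = sqrt(121 + 12*d))
(J(-62) - 367578)*(-211449 + 184622) = (sqrt(121 + 12*(-62)) - 367578)*(-211449 + 184622) = (sqrt(121 - 744) - 367578)*(-26827) = (sqrt(-623) - 367578)*(-26827) = (I*sqrt(623) - 367578)*(-26827) = (-367578 + I*sqrt(623))*(-26827) = 9861015006 - 26827*I*sqrt(623)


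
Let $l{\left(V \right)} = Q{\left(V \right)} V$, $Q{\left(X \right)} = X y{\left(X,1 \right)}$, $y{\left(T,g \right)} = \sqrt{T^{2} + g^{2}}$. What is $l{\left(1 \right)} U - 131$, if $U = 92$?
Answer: $-131 + 92 \sqrt{2} \approx -0.89235$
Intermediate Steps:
$Q{\left(X \right)} = X \sqrt{1 + X^{2}}$ ($Q{\left(X \right)} = X \sqrt{X^{2} + 1^{2}} = X \sqrt{X^{2} + 1} = X \sqrt{1 + X^{2}}$)
$l{\left(V \right)} = V^{2} \sqrt{1 + V^{2}}$ ($l{\left(V \right)} = V \sqrt{1 + V^{2}} V = V^{2} \sqrt{1 + V^{2}}$)
$l{\left(1 \right)} U - 131 = 1^{2} \sqrt{1 + 1^{2}} \cdot 92 - 131 = 1 \sqrt{1 + 1} \cdot 92 - 131 = 1 \sqrt{2} \cdot 92 - 131 = \sqrt{2} \cdot 92 - 131 = 92 \sqrt{2} - 131 = -131 + 92 \sqrt{2}$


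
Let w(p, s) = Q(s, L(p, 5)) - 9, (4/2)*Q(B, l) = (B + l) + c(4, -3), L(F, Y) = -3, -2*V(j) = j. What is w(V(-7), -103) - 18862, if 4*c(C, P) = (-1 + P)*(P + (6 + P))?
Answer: -18924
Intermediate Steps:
V(j) = -j/2
c(C, P) = (-1 + P)*(6 + 2*P)/4 (c(C, P) = ((-1 + P)*(P + (6 + P)))/4 = ((-1 + P)*(6 + 2*P))/4 = (-1 + P)*(6 + 2*P)/4)
Q(B, l) = B/2 + l/2 (Q(B, l) = ((B + l) + (-3/2 - 3 + (1/2)*(-3)**2))/2 = ((B + l) + (-3/2 - 3 + (1/2)*9))/2 = ((B + l) + (-3/2 - 3 + 9/2))/2 = ((B + l) + 0)/2 = (B + l)/2 = B/2 + l/2)
w(p, s) = -21/2 + s/2 (w(p, s) = (s/2 + (1/2)*(-3)) - 9 = (s/2 - 3/2) - 9 = (-3/2 + s/2) - 9 = -21/2 + s/2)
w(V(-7), -103) - 18862 = (-21/2 + (1/2)*(-103)) - 18862 = (-21/2 - 103/2) - 18862 = -62 - 18862 = -18924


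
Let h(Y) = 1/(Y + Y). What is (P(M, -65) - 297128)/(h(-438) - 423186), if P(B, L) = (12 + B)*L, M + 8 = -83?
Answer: 255785868/370710937 ≈ 0.68999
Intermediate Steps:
h(Y) = 1/(2*Y)
M = -91 (M = -8 - 83 = -91)
P(B, L) = L*(12 + B)
(P(M, -65) - 297128)/(h(-438) - 423186) = (-65*(12 - 91) - 297128)/((½)/(-438) - 423186) = (-65*(-79) - 297128)/((½)*(-1/438) - 423186) = (5135 - 297128)/(-1/876 - 423186) = -291993/(-370710937/876) = -291993*(-876/370710937) = 255785868/370710937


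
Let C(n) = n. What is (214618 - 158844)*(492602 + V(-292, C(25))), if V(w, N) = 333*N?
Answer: 27938702498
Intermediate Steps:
(214618 - 158844)*(492602 + V(-292, C(25))) = (214618 - 158844)*(492602 + 333*25) = 55774*(492602 + 8325) = 55774*500927 = 27938702498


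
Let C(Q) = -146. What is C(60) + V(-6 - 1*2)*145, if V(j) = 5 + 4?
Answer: 1159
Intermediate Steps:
V(j) = 9
C(60) + V(-6 - 1*2)*145 = -146 + 9*145 = -146 + 1305 = 1159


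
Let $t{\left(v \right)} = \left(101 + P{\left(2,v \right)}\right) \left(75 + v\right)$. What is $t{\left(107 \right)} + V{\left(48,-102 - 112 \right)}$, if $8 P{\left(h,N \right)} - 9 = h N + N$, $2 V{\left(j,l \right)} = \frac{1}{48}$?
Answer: $\frac{2485393}{96} \approx 25890.0$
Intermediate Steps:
$V{\left(j,l \right)} = \frac{1}{96}$ ($V{\left(j,l \right)} = \frac{1}{2 \cdot 48} = \frac{1}{2} \cdot \frac{1}{48} = \frac{1}{96}$)
$P{\left(h,N \right)} = \frac{9}{8} + \frac{N}{8} + \frac{N h}{8}$ ($P{\left(h,N \right)} = \frac{9}{8} + \frac{h N + N}{8} = \frac{9}{8} + \frac{N h + N}{8} = \frac{9}{8} + \frac{N + N h}{8} = \frac{9}{8} + \left(\frac{N}{8} + \frac{N h}{8}\right) = \frac{9}{8} + \frac{N}{8} + \frac{N h}{8}$)
$t{\left(v \right)} = \left(75 + v\right) \left(\frac{817}{8} + \frac{3 v}{8}\right)$ ($t{\left(v \right)} = \left(101 + \left(\frac{9}{8} + \frac{v}{8} + \frac{1}{8} v 2\right)\right) \left(75 + v\right) = \left(101 + \left(\frac{9}{8} + \frac{v}{8} + \frac{v}{4}\right)\right) \left(75 + v\right) = \left(101 + \left(\frac{9}{8} + \frac{3 v}{8}\right)\right) \left(75 + v\right) = \left(\frac{817}{8} + \frac{3 v}{8}\right) \left(75 + v\right) = \left(75 + v\right) \left(\frac{817}{8} + \frac{3 v}{8}\right)$)
$t{\left(107 \right)} + V{\left(48,-102 - 112 \right)} = \left(\frac{61275}{8} + \frac{3 \cdot 107^{2}}{8} + \frac{521}{4} \cdot 107\right) + \frac{1}{96} = \left(\frac{61275}{8} + \frac{3}{8} \cdot 11449 + \frac{55747}{4}\right) + \frac{1}{96} = \left(\frac{61275}{8} + \frac{34347}{8} + \frac{55747}{4}\right) + \frac{1}{96} = \frac{51779}{2} + \frac{1}{96} = \frac{2485393}{96}$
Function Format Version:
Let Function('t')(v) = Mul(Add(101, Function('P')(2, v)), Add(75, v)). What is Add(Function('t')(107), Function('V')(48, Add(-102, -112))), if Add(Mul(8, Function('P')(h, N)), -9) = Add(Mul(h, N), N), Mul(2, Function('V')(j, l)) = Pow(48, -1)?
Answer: Rational(2485393, 96) ≈ 25890.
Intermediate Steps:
Function('V')(j, l) = Rational(1, 96) (Function('V')(j, l) = Mul(Rational(1, 2), Pow(48, -1)) = Mul(Rational(1, 2), Rational(1, 48)) = Rational(1, 96))
Function('P')(h, N) = Add(Rational(9, 8), Mul(Rational(1, 8), N), Mul(Rational(1, 8), N, h)) (Function('P')(h, N) = Add(Rational(9, 8), Mul(Rational(1, 8), Add(Mul(h, N), N))) = Add(Rational(9, 8), Mul(Rational(1, 8), Add(Mul(N, h), N))) = Add(Rational(9, 8), Mul(Rational(1, 8), Add(N, Mul(N, h)))) = Add(Rational(9, 8), Add(Mul(Rational(1, 8), N), Mul(Rational(1, 8), N, h))) = Add(Rational(9, 8), Mul(Rational(1, 8), N), Mul(Rational(1, 8), N, h)))
Function('t')(v) = Mul(Add(75, v), Add(Rational(817, 8), Mul(Rational(3, 8), v))) (Function('t')(v) = Mul(Add(101, Add(Rational(9, 8), Mul(Rational(1, 8), v), Mul(Rational(1, 8), v, 2))), Add(75, v)) = Mul(Add(101, Add(Rational(9, 8), Mul(Rational(1, 8), v), Mul(Rational(1, 4), v))), Add(75, v)) = Mul(Add(101, Add(Rational(9, 8), Mul(Rational(3, 8), v))), Add(75, v)) = Mul(Add(Rational(817, 8), Mul(Rational(3, 8), v)), Add(75, v)) = Mul(Add(75, v), Add(Rational(817, 8), Mul(Rational(3, 8), v))))
Add(Function('t')(107), Function('V')(48, Add(-102, -112))) = Add(Add(Rational(61275, 8), Mul(Rational(3, 8), Pow(107, 2)), Mul(Rational(521, 4), 107)), Rational(1, 96)) = Add(Add(Rational(61275, 8), Mul(Rational(3, 8), 11449), Rational(55747, 4)), Rational(1, 96)) = Add(Add(Rational(61275, 8), Rational(34347, 8), Rational(55747, 4)), Rational(1, 96)) = Add(Rational(51779, 2), Rational(1, 96)) = Rational(2485393, 96)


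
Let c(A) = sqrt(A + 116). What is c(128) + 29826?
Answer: 29826 + 2*sqrt(61) ≈ 29842.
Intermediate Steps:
c(A) = sqrt(116 + A)
c(128) + 29826 = sqrt(116 + 128) + 29826 = sqrt(244) + 29826 = 2*sqrt(61) + 29826 = 29826 + 2*sqrt(61)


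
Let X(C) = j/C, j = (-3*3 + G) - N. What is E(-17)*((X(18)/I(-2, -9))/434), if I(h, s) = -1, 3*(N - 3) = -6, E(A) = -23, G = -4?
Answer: -23/558 ≈ -0.041219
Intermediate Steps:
N = 1 (N = 3 + (⅓)*(-6) = 3 - 2 = 1)
j = -14 (j = (-3*3 - 4) - 1*1 = (-9 - 4) - 1 = -13 - 1 = -14)
X(C) = -14/C
E(-17)*((X(18)/I(-2, -9))/434) = -23*-14/18/(-1)/434 = -23*-14*1/18*(-1)/434 = -23*(-7/9*(-1))/434 = -161/(9*434) = -23*1/558 = -23/558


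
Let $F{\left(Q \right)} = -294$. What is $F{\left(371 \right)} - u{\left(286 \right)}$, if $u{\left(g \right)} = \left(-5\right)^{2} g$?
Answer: $-7444$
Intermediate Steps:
$u{\left(g \right)} = 25 g$
$F{\left(371 \right)} - u{\left(286 \right)} = -294 - 25 \cdot 286 = -294 - 7150 = -7444$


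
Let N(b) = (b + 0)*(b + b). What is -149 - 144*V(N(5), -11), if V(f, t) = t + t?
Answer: 3019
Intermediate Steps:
N(b) = 2*b**2 (N(b) = b*(2*b) = 2*b**2)
V(f, t) = 2*t
-149 - 144*V(N(5), -11) = -149 - 288*(-11) = -149 - 144*(-22) = -149 + 3168 = 3019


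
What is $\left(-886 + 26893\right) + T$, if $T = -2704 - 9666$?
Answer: $13637$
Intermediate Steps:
$T = -12370$ ($T = -2704 - 9666 = -12370$)
$\left(-886 + 26893\right) + T = \left(-886 + 26893\right) - 12370 = 26007 - 12370 = 13637$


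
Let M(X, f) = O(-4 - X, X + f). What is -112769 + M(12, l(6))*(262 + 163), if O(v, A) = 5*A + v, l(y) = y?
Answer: -81319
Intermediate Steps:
O(v, A) = v + 5*A
M(X, f) = -4 + 4*X + 5*f (M(X, f) = (-4 - X) + 5*(X + f) = (-4 - X) + (5*X + 5*f) = -4 + 4*X + 5*f)
-112769 + M(12, l(6))*(262 + 163) = -112769 + (-4 + 4*12 + 5*6)*(262 + 163) = -112769 + (-4 + 48 + 30)*425 = -112769 + 74*425 = -112769 + 31450 = -81319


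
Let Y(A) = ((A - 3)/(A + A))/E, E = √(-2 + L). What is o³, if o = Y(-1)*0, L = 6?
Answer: 0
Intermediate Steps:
E = 2 (E = √(-2 + 6) = √4 = 2)
Y(A) = (-3 + A)/(4*A) (Y(A) = ((A - 3)/(A + A))/2 = ((-3 + A)/((2*A)))*(½) = ((-3 + A)*(1/(2*A)))*(½) = ((-3 + A)/(2*A))*(½) = (-3 + A)/(4*A))
o = 0 (o = ((¼)*(-3 - 1)/(-1))*0 = ((¼)*(-1)*(-4))*0 = 1*0 = 0)
o³ = 0³ = 0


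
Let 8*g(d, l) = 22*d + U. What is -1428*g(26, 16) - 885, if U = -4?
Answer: -102273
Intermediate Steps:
g(d, l) = -½ + 11*d/4 (g(d, l) = (22*d - 4)/8 = (-4 + 22*d)/8 = -½ + 11*d/4)
-1428*g(26, 16) - 885 = -1428*(-½ + (11/4)*26) - 885 = -1428*(-½ + 143/2) - 885 = -1428*71 - 885 = -101388 - 885 = -102273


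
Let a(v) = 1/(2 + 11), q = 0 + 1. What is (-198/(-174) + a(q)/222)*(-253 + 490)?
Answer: 7526093/27898 ≈ 269.77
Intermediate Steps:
q = 1
a(v) = 1/13
(-198/(-174) + a(q)/222)*(-253 + 490) = (-198/(-174) + (1/13)/222)*(-253 + 490) = (-198*(-1/174) + (1/13)*(1/222))*237 = (33/29 + 1/2886)*237 = (95267/83694)*237 = 7526093/27898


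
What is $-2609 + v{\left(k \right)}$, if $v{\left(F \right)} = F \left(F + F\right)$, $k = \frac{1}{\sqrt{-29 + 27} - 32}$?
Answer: $- \frac{686607410}{263169} + \frac{32 i \sqrt{2}}{263169} \approx -2609.0 + 0.00017196 i$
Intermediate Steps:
$k = \frac{1}{-32 + i \sqrt{2}}$ ($k = \frac{1}{\sqrt{-2} - 32} = \frac{1}{i \sqrt{2} - 32} = \frac{1}{-32 + i \sqrt{2}} \approx -0.031189 - 0.0013784 i$)
$v{\left(F \right)} = 2 F^{2}$ ($v{\left(F \right)} = F 2 F = 2 F^{2}$)
$-2609 + v{\left(k \right)} = -2609 + 2 \left(- \frac{16}{513} - \frac{i \sqrt{2}}{1026}\right)^{2}$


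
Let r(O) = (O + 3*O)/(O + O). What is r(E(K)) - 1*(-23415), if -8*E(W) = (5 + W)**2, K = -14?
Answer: 23417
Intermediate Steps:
E(W) = -(5 + W)**2/8
r(O) = 2 (r(O) = (4*O)/((2*O)) = (4*O)*(1/(2*O)) = 2)
r(E(K)) - 1*(-23415) = 2 - 1*(-23415) = 2 + 23415 = 23417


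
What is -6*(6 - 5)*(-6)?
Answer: 36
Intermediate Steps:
-6*(6 - 5)*(-6) = -6*1*(-6) = -6*(-6) = 36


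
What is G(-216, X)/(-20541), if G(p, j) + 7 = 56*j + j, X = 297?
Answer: -16922/20541 ≈ -0.82382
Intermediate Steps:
G(p, j) = -7 + 57*j (G(p, j) = -7 + (56*j + j) = -7 + 57*j)
G(-216, X)/(-20541) = (-7 + 57*297)/(-20541) = (-7 + 16929)*(-1/20541) = 16922*(-1/20541) = -16922/20541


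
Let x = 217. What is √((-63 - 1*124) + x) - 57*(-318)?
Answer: 18126 + √30 ≈ 18131.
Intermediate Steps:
√((-63 - 1*124) + x) - 57*(-318) = √((-63 - 1*124) + 217) - 57*(-318) = √((-63 - 124) + 217) + 18126 = √(-187 + 217) + 18126 = √30 + 18126 = 18126 + √30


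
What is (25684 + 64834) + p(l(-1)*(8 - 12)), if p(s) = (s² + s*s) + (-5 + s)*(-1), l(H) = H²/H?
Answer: 90551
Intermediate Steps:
l(H) = H
p(s) = 5 - s + 2*s² (p(s) = (s² + s²) + (5 - s) = 2*s² + (5 - s) = 5 - s + 2*s²)
(25684 + 64834) + p(l(-1)*(8 - 12)) = (25684 + 64834) + (5 - (-1)*(8 - 12) + 2*(-(8 - 12))²) = 90518 + (5 - (-1)*(-4) + 2*(-1*(-4))²) = 90518 + (5 - 1*4 + 2*4²) = 90518 + (5 - 4 + 2*16) = 90518 + (5 - 4 + 32) = 90518 + 33 = 90551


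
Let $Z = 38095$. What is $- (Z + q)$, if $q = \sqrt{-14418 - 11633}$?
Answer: $-38095 - i \sqrt{26051} \approx -38095.0 - 161.4 i$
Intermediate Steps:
$q = i \sqrt{26051}$ ($q = \sqrt{-26051} = i \sqrt{26051} \approx 161.4 i$)
$- (Z + q) = - (38095 + i \sqrt{26051}) = -38095 - i \sqrt{26051}$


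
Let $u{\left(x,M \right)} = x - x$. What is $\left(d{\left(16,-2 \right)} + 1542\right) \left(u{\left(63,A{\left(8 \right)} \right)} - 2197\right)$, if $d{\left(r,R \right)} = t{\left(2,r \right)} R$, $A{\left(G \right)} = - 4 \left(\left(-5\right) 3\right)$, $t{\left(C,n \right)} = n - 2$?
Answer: $-3326258$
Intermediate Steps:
$t{\left(C,n \right)} = -2 + n$ ($t{\left(C,n \right)} = n - 2 = -2 + n$)
$A{\left(G \right)} = 60$ ($A{\left(G \right)} = \left(-4\right) \left(-15\right) = 60$)
$d{\left(r,R \right)} = R \left(-2 + r\right)$ ($d{\left(r,R \right)} = \left(-2 + r\right) R = R \left(-2 + r\right)$)
$u{\left(x,M \right)} = 0$
$\left(d{\left(16,-2 \right)} + 1542\right) \left(u{\left(63,A{\left(8 \right)} \right)} - 2197\right) = \left(- 2 \left(-2 + 16\right) + 1542\right) \left(0 - 2197\right) = \left(\left(-2\right) 14 + 1542\right) \left(-2197\right) = \left(-28 + 1542\right) \left(-2197\right) = 1514 \left(-2197\right) = -3326258$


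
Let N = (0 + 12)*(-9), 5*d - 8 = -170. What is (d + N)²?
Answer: 492804/25 ≈ 19712.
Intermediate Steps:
d = -162/5 (d = 8/5 + (⅕)*(-170) = 8/5 - 34 = -162/5 ≈ -32.400)
N = -108 (N = 12*(-9) = -108)
(d + N)² = (-162/5 - 108)² = (-702/5)² = 492804/25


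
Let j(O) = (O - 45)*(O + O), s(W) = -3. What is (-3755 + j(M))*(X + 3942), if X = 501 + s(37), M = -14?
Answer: -9337320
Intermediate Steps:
j(O) = 2*O*(-45 + O) (j(O) = (-45 + O)*(2*O) = 2*O*(-45 + O))
X = 498 (X = 501 - 3 = 498)
(-3755 + j(M))*(X + 3942) = (-3755 + 2*(-14)*(-45 - 14))*(498 + 3942) = (-3755 + 2*(-14)*(-59))*4440 = (-3755 + 1652)*4440 = -2103*4440 = -9337320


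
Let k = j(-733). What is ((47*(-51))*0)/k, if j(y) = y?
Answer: 0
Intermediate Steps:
k = -733
((47*(-51))*0)/k = ((47*(-51))*0)/(-733) = -2397*0*(-1/733) = 0*(-1/733) = 0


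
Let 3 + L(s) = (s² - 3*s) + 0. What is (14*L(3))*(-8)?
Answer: 336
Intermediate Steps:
L(s) = -3 + s² - 3*s (L(s) = -3 + ((s² - 3*s) + 0) = -3 + (s² - 3*s) = -3 + s² - 3*s)
(14*L(3))*(-8) = (14*(-3 + 3² - 3*3))*(-8) = (14*(-3 + 9 - 9))*(-8) = (14*(-3))*(-8) = -42*(-8) = 336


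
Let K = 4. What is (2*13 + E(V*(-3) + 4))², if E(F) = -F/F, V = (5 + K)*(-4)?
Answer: 625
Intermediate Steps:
V = -36 (V = (5 + 4)*(-4) = 9*(-4) = -36)
E(F) = -1 (E(F) = -1*1 = -1)
(2*13 + E(V*(-3) + 4))² = (2*13 - 1)² = (26 - 1)² = 25² = 625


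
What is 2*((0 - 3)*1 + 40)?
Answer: 74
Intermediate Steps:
2*((0 - 3)*1 + 40) = 2*(-3*1 + 40) = 2*(-3 + 40) = 2*37 = 74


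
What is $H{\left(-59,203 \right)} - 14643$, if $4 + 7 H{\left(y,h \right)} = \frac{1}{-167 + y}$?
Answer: $- \frac{23166131}{1582} \approx -14644.0$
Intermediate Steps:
$H{\left(y,h \right)} = - \frac{4}{7} + \frac{1}{7 \left(-167 + y\right)}$
$H{\left(-59,203 \right)} - 14643 = \frac{669 - -236}{7 \left(-167 - 59\right)} - 14643 = \frac{669 + 236}{7 \left(-226\right)} - 14643 = \frac{1}{7} \left(- \frac{1}{226}\right) 905 - 14643 = - \frac{905}{1582} - 14643 = - \frac{23166131}{1582}$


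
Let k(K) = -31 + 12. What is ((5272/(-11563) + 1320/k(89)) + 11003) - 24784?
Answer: -3043007685/219697 ≈ -13851.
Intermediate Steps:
k(K) = -19
((5272/(-11563) + 1320/k(89)) + 11003) - 24784 = ((5272/(-11563) + 1320/(-19)) + 11003) - 24784 = ((5272*(-1/11563) + 1320*(-1/19)) + 11003) - 24784 = ((-5272/11563 - 1320/19) + 11003) - 24784 = (-15363328/219697 + 11003) - 24784 = 2401962763/219697 - 24784 = -3043007685/219697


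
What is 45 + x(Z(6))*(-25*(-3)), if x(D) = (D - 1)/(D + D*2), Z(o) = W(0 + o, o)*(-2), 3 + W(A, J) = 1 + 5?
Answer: 445/6 ≈ 74.167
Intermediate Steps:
W(A, J) = 3 (W(A, J) = -3 + (1 + 5) = -3 + 6 = 3)
Z(o) = -6 (Z(o) = 3*(-2) = -6)
x(D) = (-1 + D)/(3*D) (x(D) = (-1 + D)/(D + 2*D) = (-1 + D)/((3*D)) = (-1 + D)*(1/(3*D)) = (-1 + D)/(3*D))
45 + x(Z(6))*(-25*(-3)) = 45 + ((⅓)*(-1 - 6)/(-6))*(-25*(-3)) = 45 + ((⅓)*(-⅙)*(-7))*75 = 45 + (7/18)*75 = 45 + 175/6 = 445/6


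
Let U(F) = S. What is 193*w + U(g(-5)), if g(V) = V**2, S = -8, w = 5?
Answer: 957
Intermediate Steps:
U(F) = -8
193*w + U(g(-5)) = 193*5 - 8 = 965 - 8 = 957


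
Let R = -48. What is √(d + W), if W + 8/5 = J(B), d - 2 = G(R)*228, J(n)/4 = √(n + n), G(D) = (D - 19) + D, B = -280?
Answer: √(-655490 + 400*I*√35)/5 ≈ 0.29229 + 161.93*I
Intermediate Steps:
G(D) = -19 + 2*D (G(D) = (-19 + D) + D = -19 + 2*D)
J(n) = 4*√2*√n (J(n) = 4*√(n + n) = 4*√(2*n) = 4*(√2*√n) = 4*√2*√n)
d = -26218 (d = 2 + (-19 + 2*(-48))*228 = 2 + (-19 - 96)*228 = 2 - 115*228 = 2 - 26220 = -26218)
W = -8/5 + 16*I*√35 (W = -8/5 + 4*√2*√(-280) = -8/5 + 4*√2*(2*I*√70) = -8/5 + 16*I*√35 ≈ -1.6 + 94.657*I)
√(d + W) = √(-26218 + (-8/5 + 16*I*√35)) = √(-131098/5 + 16*I*√35)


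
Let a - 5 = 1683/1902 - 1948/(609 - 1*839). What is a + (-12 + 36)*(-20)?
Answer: -33950219/72910 ≈ -465.65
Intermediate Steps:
a = 1046581/72910 (a = 5 + (1683/1902 - 1948/(609 - 1*839)) = 5 + (1683*(1/1902) - 1948/(609 - 839)) = 5 + (561/634 - 1948/(-230)) = 5 + (561/634 - 1948*(-1/230)) = 5 + (561/634 + 974/115) = 5 + 682031/72910 = 1046581/72910 ≈ 14.354)
a + (-12 + 36)*(-20) = 1046581/72910 + (-12 + 36)*(-20) = 1046581/72910 + 24*(-20) = 1046581/72910 - 480 = -33950219/72910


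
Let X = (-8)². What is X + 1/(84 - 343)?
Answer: 16575/259 ≈ 63.996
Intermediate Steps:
X = 64
X + 1/(84 - 343) = 64 + 1/(84 - 343) = 64 + 1/(-259) = 64 - 1/259 = 16575/259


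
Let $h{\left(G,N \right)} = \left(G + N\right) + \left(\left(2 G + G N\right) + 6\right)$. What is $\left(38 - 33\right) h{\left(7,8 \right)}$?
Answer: $455$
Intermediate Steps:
$h{\left(G,N \right)} = 6 + N + 3 G + G N$ ($h{\left(G,N \right)} = \left(G + N\right) + \left(6 + 2 G + G N\right) = 6 + N + 3 G + G N$)
$\left(38 - 33\right) h{\left(7,8 \right)} = \left(38 - 33\right) \left(6 + 8 + 3 \cdot 7 + 7 \cdot 8\right) = 5 \left(6 + 8 + 21 + 56\right) = 5 \cdot 91 = 455$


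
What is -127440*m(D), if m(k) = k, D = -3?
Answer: 382320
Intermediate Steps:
-127440*m(D) = -127440*(-3) = 382320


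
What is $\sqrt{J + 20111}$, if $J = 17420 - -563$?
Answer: $\sqrt{38094} \approx 195.18$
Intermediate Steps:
$J = 17983$ ($J = 17420 + 563 = 17983$)
$\sqrt{J + 20111} = \sqrt{17983 + 20111} = \sqrt{38094}$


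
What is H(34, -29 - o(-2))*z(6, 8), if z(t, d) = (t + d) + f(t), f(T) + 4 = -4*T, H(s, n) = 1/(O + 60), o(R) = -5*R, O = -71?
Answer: 14/11 ≈ 1.2727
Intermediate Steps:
H(s, n) = -1/11 (H(s, n) = 1/(-71 + 60) = 1/(-11) = -1/11)
f(T) = -4 - 4*T
z(t, d) = -4 + d - 3*t (z(t, d) = (t + d) + (-4 - 4*t) = (d + t) + (-4 - 4*t) = -4 + d - 3*t)
H(34, -29 - o(-2))*z(6, 8) = -(-4 + 8 - 3*6)/11 = -(-4 + 8 - 18)/11 = -1/11*(-14) = 14/11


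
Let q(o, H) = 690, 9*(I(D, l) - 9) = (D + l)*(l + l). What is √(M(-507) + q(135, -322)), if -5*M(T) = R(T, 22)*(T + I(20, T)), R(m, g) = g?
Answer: I*√53671710/15 ≈ 488.41*I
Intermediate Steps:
I(D, l) = 9 + 2*l*(D + l)/9 (I(D, l) = 9 + ((D + l)*(l + l))/9 = 9 + ((D + l)*(2*l))/9 = 9 + (2*l*(D + l))/9 = 9 + 2*l*(D + l)/9)
M(T) = -198/5 - 1078*T/45 - 44*T²/45 (M(T) = -22*(T + (9 + 2*T²/9 + (2/9)*20*T))/5 = -22*(T + (9 + 2*T²/9 + 40*T/9))/5 = -22*(9 + 2*T²/9 + 49*T/9)/5 = -(198 + 44*T²/9 + 1078*T/9)/5 = -198/5 - 1078*T/45 - 44*T²/45)
√(M(-507) + q(135, -322)) = √((-198/5 - 1078/45*(-507) - 44/45*(-507)²) + 690) = √((-198/5 + 182182/15 - 44/45*257049) + 690) = √((-198/5 + 182182/15 - 1256684/5) + 690) = √(-3588464/15 + 690) = √(-3578114/15) = I*√53671710/15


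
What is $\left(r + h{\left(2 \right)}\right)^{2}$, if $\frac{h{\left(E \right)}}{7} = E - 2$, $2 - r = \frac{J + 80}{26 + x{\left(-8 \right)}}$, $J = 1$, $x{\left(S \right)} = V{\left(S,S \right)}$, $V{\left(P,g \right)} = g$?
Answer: $\frac{25}{4} \approx 6.25$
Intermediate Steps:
$x{\left(S \right)} = S$
$r = - \frac{5}{2}$ ($r = 2 - \frac{1 + 80}{26 - 8} = 2 - \frac{81}{18} = 2 - 81 \cdot \frac{1}{18} = 2 - \frac{9}{2} = - \frac{5}{2} \approx -2.5$)
$h{\left(E \right)} = -14 + 7 E$ ($h{\left(E \right)} = 7 \left(E - 2\right) = 7 \left(-2 + E\right) = -14 + 7 E$)
$\left(r + h{\left(2 \right)}\right)^{2} = \left(- \frac{5}{2} + \left(-14 + 7 \cdot 2\right)\right)^{2} = \left(- \frac{5}{2} + \left(-14 + 14\right)\right)^{2} = \left(- \frac{5}{2} + 0\right)^{2} = \left(- \frac{5}{2}\right)^{2} = \frac{25}{4}$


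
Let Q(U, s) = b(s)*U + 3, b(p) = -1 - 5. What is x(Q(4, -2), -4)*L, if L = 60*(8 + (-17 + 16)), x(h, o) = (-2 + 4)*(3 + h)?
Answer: -15120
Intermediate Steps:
b(p) = -6
Q(U, s) = 3 - 6*U (Q(U, s) = -6*U + 3 = 3 - 6*U)
x(h, o) = 6 + 2*h (x(h, o) = 2*(3 + h) = 6 + 2*h)
L = 420 (L = 60*(8 - 1) = 60*7 = 420)
x(Q(4, -2), -4)*L = (6 + 2*(3 - 6*4))*420 = (6 + 2*(3 - 24))*420 = (6 + 2*(-21))*420 = (6 - 42)*420 = -36*420 = -15120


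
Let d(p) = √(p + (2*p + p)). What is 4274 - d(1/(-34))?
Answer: 4274 - I*√34/17 ≈ 4274.0 - 0.343*I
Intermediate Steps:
d(p) = 2*√p (d(p) = √(p + 3*p) = √(4*p) = 2*√p)
4274 - d(1/(-34)) = 4274 - 2*√(1/(-34)) = 4274 - 2*√(-1/34) = 4274 - 2*I*√34/34 = 4274 - I*√34/17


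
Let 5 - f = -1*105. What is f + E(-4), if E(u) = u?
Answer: 106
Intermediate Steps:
f = 110 (f = 5 - (-1)*105 = 5 - 1*(-105) = 5 + 105 = 110)
f + E(-4) = 110 - 4 = 106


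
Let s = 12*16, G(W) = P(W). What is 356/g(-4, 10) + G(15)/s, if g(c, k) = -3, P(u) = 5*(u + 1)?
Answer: -473/4 ≈ -118.25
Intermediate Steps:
P(u) = 5 + 5*u (P(u) = 5*(1 + u) = 5 + 5*u)
G(W) = 5 + 5*W
s = 192
356/g(-4, 10) + G(15)/s = 356/(-3) + (5 + 5*15)/192 = 356*(-1/3) + (5 + 75)*(1/192) = -356/3 + 80*(1/192) = -356/3 + 5/12 = -473/4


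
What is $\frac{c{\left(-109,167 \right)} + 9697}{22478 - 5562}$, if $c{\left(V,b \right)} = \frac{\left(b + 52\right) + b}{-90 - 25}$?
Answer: $\frac{1114769}{1945340} \approx 0.57305$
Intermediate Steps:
$c{\left(V,b \right)} = - \frac{52}{115} - \frac{2 b}{115}$ ($c{\left(V,b \right)} = \frac{\left(52 + b\right) + b}{-115} = \left(52 + 2 b\right) \left(- \frac{1}{115}\right) = - \frac{52}{115} - \frac{2 b}{115}$)
$\frac{c{\left(-109,167 \right)} + 9697}{22478 - 5562} = \frac{\left(- \frac{52}{115} - \frac{334}{115}\right) + 9697}{22478 - 5562} = \frac{\left(- \frac{52}{115} - \frac{334}{115}\right) + 9697}{16916} = \left(- \frac{386}{115} + 9697\right) \frac{1}{16916} = \frac{1114769}{115} \cdot \frac{1}{16916} = \frac{1114769}{1945340}$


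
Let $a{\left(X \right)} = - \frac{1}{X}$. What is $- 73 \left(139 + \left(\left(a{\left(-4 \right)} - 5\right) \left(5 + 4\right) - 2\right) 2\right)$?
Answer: $- \frac{7227}{2} \approx -3613.5$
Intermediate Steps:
$- 73 \left(139 + \left(\left(a{\left(-4 \right)} - 5\right) \left(5 + 4\right) - 2\right) 2\right) = - 73 \left(139 + \left(\left(- \frac{1}{-4} - 5\right) \left(5 + 4\right) - 2\right) 2\right) = - 73 \left(139 + \left(\left(\left(-1\right) \left(- \frac{1}{4}\right) - 5\right) 9 - 2\right) 2\right) = - 73 \left(139 + \left(\left(\frac{1}{4} - 5\right) 9 - 2\right) 2\right) = - 73 \left(139 + \left(\left(- \frac{19}{4}\right) 9 - 2\right) 2\right) = - 73 \left(139 + \left(- \frac{171}{4} - 2\right) 2\right) = - 73 \left(139 - \frac{179}{2}\right) = \left(-73\right) \frac{99}{2} = - \frac{7227}{2}$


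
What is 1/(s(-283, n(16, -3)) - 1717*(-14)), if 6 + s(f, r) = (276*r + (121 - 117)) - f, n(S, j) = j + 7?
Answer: 1/25423 ≈ 3.9334e-5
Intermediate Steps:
n(S, j) = 7 + j
s(f, r) = -2 - f + 276*r (s(f, r) = -6 + ((276*r + (121 - 117)) - f) = -6 + ((276*r + 4) - f) = -6 + ((4 + 276*r) - f) = -6 + (4 - f + 276*r) = -2 - f + 276*r)
1/(s(-283, n(16, -3)) - 1717*(-14)) = 1/((-2 - 1*(-283) + 276*(7 - 3)) - 1717*(-14)) = 1/((-2 + 283 + 276*4) + 24038) = 1/((-2 + 283 + 1104) + 24038) = 1/(1385 + 24038) = 1/25423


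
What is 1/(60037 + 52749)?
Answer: 1/112786 ≈ 8.8664e-6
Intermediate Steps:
1/(60037 + 52749) = 1/112786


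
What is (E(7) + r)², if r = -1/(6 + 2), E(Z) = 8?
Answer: 3969/64 ≈ 62.016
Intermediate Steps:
r = -⅛ (r = -1/8 = -1*⅛ = -⅛ ≈ -0.12500)
(E(7) + r)² = (8 - ⅛)² = (63/8)² = 3969/64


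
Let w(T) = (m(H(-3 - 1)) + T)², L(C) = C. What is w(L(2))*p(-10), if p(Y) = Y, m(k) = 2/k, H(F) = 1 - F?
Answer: -288/5 ≈ -57.600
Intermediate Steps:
w(T) = (⅖ + T)² (w(T) = (2/(1 - (-3 - 1)) + T)² = (2/(1 - 1*(-4)) + T)² = (2/(1 + 4) + T)² = (2/5 + T)² = (2*(⅕) + T)² = (⅖ + T)²)
w(L(2))*p(-10) = ((2 + 5*2)²/25)*(-10) = ((2 + 10)²/25)*(-10) = ((1/25)*12²)*(-10) = ((1/25)*144)*(-10) = (144/25)*(-10) = -288/5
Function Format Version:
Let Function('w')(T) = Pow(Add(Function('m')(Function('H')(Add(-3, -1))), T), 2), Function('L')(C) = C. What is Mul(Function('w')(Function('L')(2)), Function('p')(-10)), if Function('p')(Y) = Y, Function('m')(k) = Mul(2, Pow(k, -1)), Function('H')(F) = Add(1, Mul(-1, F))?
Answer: Rational(-288, 5) ≈ -57.600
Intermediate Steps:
Function('w')(T) = Pow(Add(Rational(2, 5), T), 2) (Function('w')(T) = Pow(Add(Mul(2, Pow(Add(1, Mul(-1, Add(-3, -1))), -1)), T), 2) = Pow(Add(Mul(2, Pow(Add(1, Mul(-1, -4)), -1)), T), 2) = Pow(Add(Mul(2, Pow(Add(1, 4), -1)), T), 2) = Pow(Add(Mul(2, Pow(5, -1)), T), 2) = Pow(Add(Mul(2, Rational(1, 5)), T), 2) = Pow(Add(Rational(2, 5), T), 2))
Mul(Function('w')(Function('L')(2)), Function('p')(-10)) = Mul(Mul(Rational(1, 25), Pow(Add(2, Mul(5, 2)), 2)), -10) = Mul(Mul(Rational(1, 25), Pow(Add(2, 10), 2)), -10) = Mul(Mul(Rational(1, 25), Pow(12, 2)), -10) = Mul(Mul(Rational(1, 25), 144), -10) = Mul(Rational(144, 25), -10) = Rational(-288, 5)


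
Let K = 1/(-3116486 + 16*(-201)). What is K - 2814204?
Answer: -8779477847209/3119702 ≈ -2.8142e+6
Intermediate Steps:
K = -1/3119702 (K = 1/(-3116486 - 3216) = 1/(-3119702) = -1/3119702 ≈ -3.2054e-7)
K - 2814204 = -1/3119702 - 2814204 = -8779477847209/3119702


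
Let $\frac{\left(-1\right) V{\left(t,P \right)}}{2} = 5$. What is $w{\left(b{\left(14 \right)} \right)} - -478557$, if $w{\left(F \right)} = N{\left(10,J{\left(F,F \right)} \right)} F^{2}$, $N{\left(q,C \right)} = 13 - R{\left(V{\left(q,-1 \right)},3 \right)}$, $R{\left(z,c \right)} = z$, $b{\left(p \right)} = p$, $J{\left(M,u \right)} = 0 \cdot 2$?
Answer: $483065$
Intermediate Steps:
$J{\left(M,u \right)} = 0$
$V{\left(t,P \right)} = -10$ ($V{\left(t,P \right)} = \left(-2\right) 5 = -10$)
$N{\left(q,C \right)} = 23$ ($N{\left(q,C \right)} = 13 - -10 = 13 + 10 = 23$)
$w{\left(F \right)} = 23 F^{2}$
$w{\left(b{\left(14 \right)} \right)} - -478557 = 23 \cdot 14^{2} - -478557 = 23 \cdot 196 + 478557 = 4508 + 478557 = 483065$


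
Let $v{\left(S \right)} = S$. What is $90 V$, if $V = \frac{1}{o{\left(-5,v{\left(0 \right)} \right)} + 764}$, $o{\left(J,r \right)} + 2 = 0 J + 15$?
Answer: $\frac{30}{259} \approx 0.11583$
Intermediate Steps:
$o{\left(J,r \right)} = 13$ ($o{\left(J,r \right)} = -2 + \left(0 J + 15\right) = -2 + \left(0 + 15\right) = -2 + 15 = 13$)
$V = \frac{1}{777}$ ($V = \frac{1}{13 + 764} = \frac{1}{777} \approx 0.001287$)
$90 V = 90 \cdot \frac{1}{777} = \frac{30}{259}$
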